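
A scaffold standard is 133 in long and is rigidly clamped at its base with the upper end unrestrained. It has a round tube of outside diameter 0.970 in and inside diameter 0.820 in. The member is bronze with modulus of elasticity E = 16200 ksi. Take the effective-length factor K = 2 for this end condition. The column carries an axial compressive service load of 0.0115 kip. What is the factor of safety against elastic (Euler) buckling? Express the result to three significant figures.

d_o = 0.970 in, d_i = 0.820 in
I = π(d_o⁴ − d_i⁴)/64 = π(0.970⁴ − 0.8200⁴)/64 = 2.126×10^-2 in⁴
Effective length L_e = K·L = 2 × 133 = 266.0 in
P_cr = π²EI / L_e² = π² × 16200×10³ × 2.126×10^-2 / 266.0² = 48.05 lb
Factor of safety n = P_cr / P = 0.048049 / 0.0115 = 4.18

n ≈ 4.18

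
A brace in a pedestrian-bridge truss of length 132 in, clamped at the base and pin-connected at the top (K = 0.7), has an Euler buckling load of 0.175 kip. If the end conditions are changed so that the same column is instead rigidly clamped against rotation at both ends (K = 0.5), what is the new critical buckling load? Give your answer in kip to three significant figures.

P_cr ≈ 0.343 kip

P_cr ∝ 1/K², so P_cr,new = P_cr,old × (K_old/K_new)² = 0.175 × (0.7/0.5)²
= 0.175 × 1.960 = 0.343 kip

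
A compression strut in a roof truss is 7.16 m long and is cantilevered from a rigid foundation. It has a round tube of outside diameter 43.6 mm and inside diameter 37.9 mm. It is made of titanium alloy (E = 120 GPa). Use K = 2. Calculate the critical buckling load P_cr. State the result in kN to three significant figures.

P_cr ≈ 0.440 kN

d_o = 43.6 mm, d_i = 37.9 mm
I = π(d_o⁴ − d_i⁴)/64 = π(43.6⁴ − 37.90⁴)/64 = 7.610×10^4 mm⁴
I = 7.610×10^4 mm⁴ = 7.610×10^-8 m⁴
Effective length L_e = K·L = 2 × 7.16 = 14.32 m
P_cr = π²EI / L_e² = π² × 120×10⁹ × 7.610×10^-8 / 14.32² = 439.5 N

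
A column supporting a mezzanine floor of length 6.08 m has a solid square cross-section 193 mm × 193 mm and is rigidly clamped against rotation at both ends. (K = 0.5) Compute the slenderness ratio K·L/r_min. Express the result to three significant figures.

λ ≈ 54.6

I = a⁴/12 = 193⁴/12 = 1.156×10^8 mm⁴
A = 3.725×10^4 mm²;  r_min = √(I/A) = √(1.156×10^8/3.725×10^4) = 55.71 mm
L_e = K·L = 0.5 × 6.08 m = 3.040 m = 3040.0 mm
λ = L_e / r_min = 3040.0 / 55.71 = 54.6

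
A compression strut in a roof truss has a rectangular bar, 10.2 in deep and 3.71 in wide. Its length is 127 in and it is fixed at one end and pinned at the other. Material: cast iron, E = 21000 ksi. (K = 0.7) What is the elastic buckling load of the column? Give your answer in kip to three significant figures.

Buckling occurs about the weak axis: I_min = h·b³/12 with b = 3.71 in (the shorter side).
I_min = 10.2×3.71³/12 = 43.41 in⁴
Effective length L_e = K·L = 0.7 × 127 = 88.90 in
P_cr = π²EI / L_e² = π² × 21000×10³ × 43.41 / 88.90² = 1.138×10^6 lb

P_cr ≈ 1140 kip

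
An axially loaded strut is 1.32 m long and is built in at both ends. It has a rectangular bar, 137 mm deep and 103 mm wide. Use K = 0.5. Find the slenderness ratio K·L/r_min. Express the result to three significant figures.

λ ≈ 22.2

For a rectangle r_min = b/√12 = 103/√12 = 29.73 mm
L_e = K·L = 0.5 × 1.32 m = 0.6600 m = 660.00 mm
λ = L_e / r_min = 660.00 / 29.73 = 22.2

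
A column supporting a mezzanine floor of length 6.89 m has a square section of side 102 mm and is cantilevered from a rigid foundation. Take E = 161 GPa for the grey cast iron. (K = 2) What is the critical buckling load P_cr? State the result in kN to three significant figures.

I = a⁴/12 = 102⁴/12 = 9.020×10^6 mm⁴
I = 9.020×10^6 mm⁴ = 9.020×10^-6 m⁴
Effective length L_e = K·L = 2 × 6.89 = 13.78 m
P_cr = π²EI / L_e² = π² × 161×10⁹ × 9.020×10^-6 / 13.78² = 7.548×10^4 N

P_cr ≈ 75.5 kN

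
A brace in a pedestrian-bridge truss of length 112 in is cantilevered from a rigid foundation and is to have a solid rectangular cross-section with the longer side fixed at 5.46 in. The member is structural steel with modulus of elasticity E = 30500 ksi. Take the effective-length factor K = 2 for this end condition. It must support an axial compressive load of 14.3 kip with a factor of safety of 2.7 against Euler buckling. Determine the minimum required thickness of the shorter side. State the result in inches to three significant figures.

Required P_cr = n·P = 2.7 × 14.3 = 38.61 kip
L_e = K·L = 2 × 112 = 224.0 in
Required I = P_cr·L_e²/(π²E) = 3.861×10^4 × 224.0² / (π² × 3.05×10^7) = 6.436 in⁴
Rectangle, weak axis: I_min = h·b³/12 with h = 5.46 in fixed  ⇒  b = (12I/h)^(1/3) = 2.42 in

b ≈ 2.42 in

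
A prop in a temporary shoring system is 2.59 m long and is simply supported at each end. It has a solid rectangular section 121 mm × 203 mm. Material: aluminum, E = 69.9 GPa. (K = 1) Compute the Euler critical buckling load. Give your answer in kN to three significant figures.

P_cr ≈ 3080 kN

Buckling occurs about the weak axis: I_min = h·b³/12 with b = 121 mm (the shorter side).
I_min = 203×121³/12 = 2.997×10^7 mm⁴
I = 2.997×10^7 mm⁴ = 2.997×10^-5 m⁴
Effective length L_e = K·L = 1 × 2.59 = 2.590 m
P_cr = π²EI / L_e² = π² × 69.9×10⁹ × 2.997×10^-5 / 2.590² = 3.082×10^6 N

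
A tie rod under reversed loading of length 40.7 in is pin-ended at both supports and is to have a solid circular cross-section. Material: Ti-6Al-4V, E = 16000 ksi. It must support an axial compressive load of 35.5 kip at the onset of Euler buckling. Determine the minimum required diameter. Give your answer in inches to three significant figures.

d ≈ 1.66 in

L_e = K·L = 1 × 40.7 = 40.70 in
Required I = P_cr·L_e²/(π²E) = 3.550×10^4 × 40.70² / (π² × 1.60×10^7) = 0.3724 in⁴
Solid circle: I = πd⁴/64  ⇒  d = (64I/π)^(1/4) = (64×0.3724/π)^(1/4) = 1.66 in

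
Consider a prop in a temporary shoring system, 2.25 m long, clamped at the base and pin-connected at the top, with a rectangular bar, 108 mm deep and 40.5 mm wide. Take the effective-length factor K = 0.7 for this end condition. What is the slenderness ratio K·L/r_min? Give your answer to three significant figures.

For a rectangle r_min = b/√12 = 40.5/√12 = 11.69 mm
L_e = K·L = 0.7 × 2.25 m = 1.575 m = 1575.0 mm
λ = L_e / r_min = 1575.0 / 11.69 = 135

λ ≈ 135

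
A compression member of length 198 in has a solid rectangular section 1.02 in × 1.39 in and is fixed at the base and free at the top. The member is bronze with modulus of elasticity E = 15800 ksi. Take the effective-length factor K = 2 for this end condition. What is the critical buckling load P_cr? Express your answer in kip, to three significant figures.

P_cr ≈ 0.122 kip

Buckling occurs about the weak axis: I_min = h·b³/12 with b = 1.02 in (the shorter side).
I_min = 1.39×1.02³/12 = 0.1229 in⁴
Effective length L_e = K·L = 2 × 198 = 396.0 in
P_cr = π²EI / L_e² = π² × 15800×10³ × 0.1229 / 396.0² = 122.2 lb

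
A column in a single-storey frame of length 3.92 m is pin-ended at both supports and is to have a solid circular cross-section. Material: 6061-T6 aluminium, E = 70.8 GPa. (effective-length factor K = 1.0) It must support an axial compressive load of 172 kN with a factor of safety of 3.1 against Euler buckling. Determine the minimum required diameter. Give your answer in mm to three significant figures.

Required P_cr = n·P = 3.1 × 172 = 533.2 kN
L_e = K·L = 1 × 3.92 = 3.920 m
Required I = P_cr·L_e²/(π²E) = 5.332×10^5 × 3.920² / (π² × 7.08×10^10) = 1.173×10^-5 m⁴
I_req = 1.173×10^7 mm⁴
Solid circle: I = πd⁴/64  ⇒  d = (64I/π)^(1/4) = (64×1.173×10^7/π)^(1/4) = 124 mm

d ≈ 124 mm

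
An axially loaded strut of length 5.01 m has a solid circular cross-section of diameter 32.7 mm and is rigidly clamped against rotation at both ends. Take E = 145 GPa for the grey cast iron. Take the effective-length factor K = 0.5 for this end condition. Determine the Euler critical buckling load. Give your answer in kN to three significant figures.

I = πd⁴/64 = π×32.7⁴/64 = 5.613×10^4 mm⁴
I = 5.613×10^4 mm⁴ = 5.613×10^-8 m⁴
Effective length L_e = K·L = 0.5 × 5.01 = 2.505 m
P_cr = π²EI / L_e² = π² × 145×10⁹ × 5.613×10^-8 / 2.505² = 1.280×10^4 N

P_cr ≈ 12.8 kN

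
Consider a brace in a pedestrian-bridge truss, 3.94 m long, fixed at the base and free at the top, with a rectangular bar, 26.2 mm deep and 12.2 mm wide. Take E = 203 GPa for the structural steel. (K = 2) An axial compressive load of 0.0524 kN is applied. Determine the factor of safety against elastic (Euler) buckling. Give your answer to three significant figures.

n ≈ 2.44

Buckling occurs about the weak axis: I_min = h·b³/12 with b = 12.2 mm (the shorter side).
I_min = 26.2×12.2³/12 = 3.965×10^3 mm⁴
I = 3.965×10^3 mm⁴ = 3.965×10^-9 m⁴
Effective length L_e = K·L = 2 × 3.94 = 7.880 m
P_cr = π²EI / L_e² = π² × 203×10⁹ × 3.965×10^-9 / 7.880² = 127.9 N
Factor of safety n = P_cr / P = 0.12792 / 0.0524 = 2.44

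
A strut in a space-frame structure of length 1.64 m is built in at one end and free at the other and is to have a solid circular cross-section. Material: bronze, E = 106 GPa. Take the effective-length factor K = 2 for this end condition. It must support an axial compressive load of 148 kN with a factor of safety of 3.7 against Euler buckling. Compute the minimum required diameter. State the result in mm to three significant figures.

d ≈ 103 mm

Required P_cr = n·P = 3.7 × 148 = 547.6 kN
L_e = K·L = 2 × 1.64 = 3.280 m
Required I = P_cr·L_e²/(π²E) = 5.476×10^5 × 3.280² / (π² × 1.06×10^11) = 5.631×10^-6 m⁴
I_req = 5.631×10^6 mm⁴
Solid circle: I = πd⁴/64  ⇒  d = (64I/π)^(1/4) = (64×5.631×10^6/π)^(1/4) = 103 mm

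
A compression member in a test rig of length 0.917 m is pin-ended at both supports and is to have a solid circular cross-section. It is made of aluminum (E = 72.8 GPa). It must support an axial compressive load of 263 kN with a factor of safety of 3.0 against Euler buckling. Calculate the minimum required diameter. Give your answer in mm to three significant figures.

d ≈ 65.9 mm

Required P_cr = n·P = 3.0 × 263 = 789.0 kN
L_e = K·L = 1 × 0.917 = 0.9170 m
Required I = P_cr·L_e²/(π²E) = 7.890×10^5 × 0.9170² / (π² × 7.28×10^10) = 9.234×10^-7 m⁴
I_req = 9.234×10^5 mm⁴
Solid circle: I = πd⁴/64  ⇒  d = (64I/π)^(1/4) = (64×9.234×10^5/π)^(1/4) = 65.9 mm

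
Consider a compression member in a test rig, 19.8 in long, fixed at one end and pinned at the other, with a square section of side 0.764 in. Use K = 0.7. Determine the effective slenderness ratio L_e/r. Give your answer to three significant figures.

For a square r = a/√12 = 0.764/√12 = 0.2205 in
L_e = K·L = 0.7 × 19.8 = 13.86 in
λ = L_e / r_min = 13.860 / 0.2205 = 62.8

λ ≈ 62.8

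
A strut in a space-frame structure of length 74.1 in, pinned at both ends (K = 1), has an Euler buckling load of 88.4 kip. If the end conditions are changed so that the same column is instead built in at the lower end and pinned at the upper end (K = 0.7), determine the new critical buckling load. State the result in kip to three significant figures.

P_cr ∝ 1/K², so P_cr,new = P_cr,old × (K_old/K_new)² = 88.4 × (1/0.7)²
= 88.4 × 2.041 = 180 kip

P_cr ≈ 180 kip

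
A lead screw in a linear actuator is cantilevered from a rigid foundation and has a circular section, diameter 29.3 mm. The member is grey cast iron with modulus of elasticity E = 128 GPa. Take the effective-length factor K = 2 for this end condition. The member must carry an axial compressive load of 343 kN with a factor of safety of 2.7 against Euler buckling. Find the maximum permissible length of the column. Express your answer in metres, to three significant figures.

I = πd⁴/64 = π×29.3⁴/64 = 3.618×10^4 mm⁴
I = 3.618×10^-8 m⁴
Required critical load P_cr = n·P = 2.7 × 343 = 926.1 kN = 9.261×10^5 N
From P_cr = π²EI/(K·L)²:  L = (1/K)·√(π²EI/P_cr) = (1/2)·√(π²×1.28×10^11×3.618×10^-8/9.261×10^5)
L = 0.111 m

L_max ≈ 0.111 m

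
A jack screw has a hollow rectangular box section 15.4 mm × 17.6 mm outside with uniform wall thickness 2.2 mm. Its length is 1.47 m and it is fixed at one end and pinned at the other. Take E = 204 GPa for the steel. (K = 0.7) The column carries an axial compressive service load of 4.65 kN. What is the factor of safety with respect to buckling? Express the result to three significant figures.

n ≈ 1.59

Inner dimensions: h_i = 17.6 − 2×2.2 = 13.20 mm, b_i = 15.4 − 2×2.2 = 11.00 mm
Weak-axis I_min = (h_o·b_o³ − h_i·b_i³)/12 with b_o = 15.4, b_i = 11.00 mm (shorter outer/inner sides).
I_min = (17.6×15.4³ − 13.20×11.00³)/12 = 3.893×10^3 mm⁴
I = 3.893×10^3 mm⁴ = 3.893×10^-9 m⁴
Effective length L_e = K·L = 0.7 × 1.47 = 1.029 m
P_cr = π²EI / L_e² = π² × 204×10⁹ × 3.893×10^-9 / 1.029² = 7.402×10^3 N
Factor of safety n = P_cr / P = 7.4017 / 4.65 = 1.59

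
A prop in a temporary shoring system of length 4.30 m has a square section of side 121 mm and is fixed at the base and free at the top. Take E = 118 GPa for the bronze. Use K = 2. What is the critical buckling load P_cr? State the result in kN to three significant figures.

P_cr ≈ 281 kN

I = a⁴/12 = 121⁴/12 = 1.786×10^7 mm⁴
I = 1.786×10^7 mm⁴ = 1.786×10^-5 m⁴
Effective length L_e = K·L = 2 × 4.30 = 8.600 m
P_cr = π²EI / L_e² = π² × 118×10⁹ × 1.786×10^-5 / 8.600² = 2.813×10^5 N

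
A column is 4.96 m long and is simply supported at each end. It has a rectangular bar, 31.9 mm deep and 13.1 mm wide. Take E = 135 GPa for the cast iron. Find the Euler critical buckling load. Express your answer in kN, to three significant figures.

Buckling occurs about the weak axis: I_min = h·b³/12 with b = 13.1 mm (the shorter side).
I_min = 31.9×13.1³/12 = 5.976×10^3 mm⁴
I = 5.976×10^3 mm⁴ = 5.976×10^-9 m⁴
Effective length L_e = K·L = 1 × 4.96 = 4.960 m
P_cr = π²EI / L_e² = π² × 135×10⁹ × 5.976×10^-9 / 4.960² = 323.7 N

P_cr ≈ 0.324 kN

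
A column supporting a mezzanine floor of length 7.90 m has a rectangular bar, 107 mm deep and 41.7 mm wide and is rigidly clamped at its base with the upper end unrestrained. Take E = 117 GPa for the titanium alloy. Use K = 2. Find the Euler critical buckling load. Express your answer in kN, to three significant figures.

P_cr ≈ 2.99 kN

Buckling occurs about the weak axis: I_min = h·b³/12 with b = 41.7 mm (the shorter side).
I_min = 107×41.7³/12 = 6.466×10^5 mm⁴
I = 6.466×10^5 mm⁴ = 6.466×10^-7 m⁴
Effective length L_e = K·L = 2 × 7.90 = 15.80 m
P_cr = π²EI / L_e² = π² × 117×10⁹ × 6.466×10^-7 / 15.80² = 2.991×10^3 N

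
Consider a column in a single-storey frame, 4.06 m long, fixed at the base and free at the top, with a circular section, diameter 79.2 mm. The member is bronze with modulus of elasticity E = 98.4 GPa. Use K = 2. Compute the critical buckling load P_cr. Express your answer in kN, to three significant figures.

P_cr ≈ 28.4 kN

I = πd⁴/64 = π×79.2⁴/64 = 1.931×10^6 mm⁴
I = 1.931×10^6 mm⁴ = 1.931×10^-6 m⁴
Effective length L_e = K·L = 2 × 4.06 = 8.120 m
P_cr = π²EI / L_e² = π² × 98.4×10⁹ × 1.931×10^-6 / 8.120² = 2.845×10^4 N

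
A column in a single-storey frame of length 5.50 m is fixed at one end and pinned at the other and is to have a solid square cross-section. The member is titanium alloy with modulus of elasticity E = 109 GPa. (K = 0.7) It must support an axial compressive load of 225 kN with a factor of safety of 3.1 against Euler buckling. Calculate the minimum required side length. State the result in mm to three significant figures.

a ≈ 104 mm

Required P_cr = n·P = 3.1 × 225 = 697.5 kN
L_e = K·L = 0.7 × 5.50 = 3.850 m
Required I = P_cr·L_e²/(π²E) = 6.975×10^5 × 3.850² / (π² × 1.09×10^11) = 9.610×10^-6 m⁴
I_req = 9.610×10^6 mm⁴
Solid square: I = a⁴/12  ⇒  a = (12I)^(1/4) = (12×9.610×10^6)^(1/4) = 104 mm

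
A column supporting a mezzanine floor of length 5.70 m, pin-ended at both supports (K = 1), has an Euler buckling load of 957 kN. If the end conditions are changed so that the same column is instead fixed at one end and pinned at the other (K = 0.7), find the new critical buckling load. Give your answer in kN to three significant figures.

P_cr ≈ 1950 kN

P_cr ∝ 1/K², so P_cr,new = P_cr,old × (K_old/K_new)² = 957 × (1/0.7)²
= 957 × 2.041 = 1950 kN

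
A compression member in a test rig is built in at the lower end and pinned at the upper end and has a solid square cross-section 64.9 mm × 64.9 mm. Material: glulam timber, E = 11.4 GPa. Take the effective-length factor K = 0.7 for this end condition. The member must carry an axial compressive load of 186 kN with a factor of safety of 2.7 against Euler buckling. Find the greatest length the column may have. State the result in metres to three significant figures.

L_max ≈ 0.822 m

I = a⁴/12 = 64.9⁴/12 = 1.478×10^6 mm⁴
I = 1.478×10^-6 m⁴
Required critical load P_cr = n·P = 2.7 × 186 = 502.2 kN = 5.022×10^5 N
From P_cr = π²EI/(K·L)²:  L = (1/K)·√(π²EI/P_cr) = (1/0.7)·√(π²×1.14×10^10×1.478×10^-6/5.022×10^5)
L = 0.822 m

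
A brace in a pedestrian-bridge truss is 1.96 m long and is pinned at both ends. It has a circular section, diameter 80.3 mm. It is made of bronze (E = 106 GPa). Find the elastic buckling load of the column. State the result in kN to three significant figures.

P_cr ≈ 556 kN

I = πd⁴/64 = π×80.3⁴/64 = 2.041×10^6 mm⁴
I = 2.041×10^6 mm⁴ = 2.041×10^-6 m⁴
Effective length L_e = K·L = 1 × 1.96 = 1.960 m
P_cr = π²EI / L_e² = π² × 106×10⁹ × 2.041×10^-6 / 1.960² = 5.558×10^5 N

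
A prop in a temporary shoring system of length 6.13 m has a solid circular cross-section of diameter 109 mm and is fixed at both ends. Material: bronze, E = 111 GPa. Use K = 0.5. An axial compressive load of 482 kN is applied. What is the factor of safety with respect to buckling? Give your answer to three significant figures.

I = πd⁴/64 = π×109⁴/64 = 6.929×10^6 mm⁴
I = 6.929×10^6 mm⁴ = 6.929×10^-6 m⁴
Effective length L_e = K·L = 0.5 × 6.13 = 3.065 m
P_cr = π²EI / L_e² = π² × 111×10⁹ × 6.929×10^-6 / 3.065² = 8.080×10^5 N
Factor of safety n = P_cr / P = 808.05 / 482 = 1.68

n ≈ 1.68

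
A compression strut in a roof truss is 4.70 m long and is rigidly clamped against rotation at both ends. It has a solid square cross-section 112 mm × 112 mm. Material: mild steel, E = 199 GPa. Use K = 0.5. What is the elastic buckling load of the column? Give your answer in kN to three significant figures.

P_cr ≈ 4660 kN

I = a⁴/12 = 112⁴/12 = 1.311×10^7 mm⁴
I = 1.311×10^7 mm⁴ = 1.311×10^-5 m⁴
Effective length L_e = K·L = 0.5 × 4.70 = 2.350 m
P_cr = π²EI / L_e² = π² × 199×10⁹ × 1.311×10^-5 / 2.350² = 4.663×10^6 N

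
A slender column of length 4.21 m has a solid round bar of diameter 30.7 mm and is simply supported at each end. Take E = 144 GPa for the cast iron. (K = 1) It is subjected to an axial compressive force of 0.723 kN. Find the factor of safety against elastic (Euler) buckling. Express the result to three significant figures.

I = πd⁴/64 = π×30.7⁴/64 = 4.360×10^4 mm⁴
I = 4.360×10^4 mm⁴ = 4.360×10^-8 m⁴
Effective length L_e = K·L = 1 × 4.21 = 4.210 m
P_cr = π²EI / L_e² = π² × 144×10⁹ × 4.360×10^-8 / 4.210² = 3.496×10^3 N
Factor of safety n = P_cr / P = 3.4964 / 0.723 = 4.84

n ≈ 4.84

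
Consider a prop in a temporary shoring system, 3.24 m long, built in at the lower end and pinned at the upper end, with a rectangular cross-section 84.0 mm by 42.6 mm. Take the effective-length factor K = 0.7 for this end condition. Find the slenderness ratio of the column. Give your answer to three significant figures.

λ ≈ 184

Buckling occurs about the weak axis: I_min = h·b³/12 with b = 42.6 mm (the shorter side).
I_min = 84.0×42.6³/12 = 5.412×10^5 mm⁴
A = 3.578×10^3 mm²;  r_min = √(I/A) = √(5.412×10^5/3.578×10^3) = 12.30 mm
L_e = K·L = 0.7 × 3.24 m = 2.268 m = 2268.0 mm
λ = L_e / r_min = 2268.0 / 12.30 = 184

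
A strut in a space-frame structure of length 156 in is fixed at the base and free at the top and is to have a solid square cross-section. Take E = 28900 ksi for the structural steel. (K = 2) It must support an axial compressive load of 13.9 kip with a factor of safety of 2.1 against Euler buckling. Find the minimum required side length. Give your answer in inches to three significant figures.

Required P_cr = n·P = 2.1 × 13.9 = 29.19 kip
L_e = K·L = 2 × 156 = 312.0 in
Required I = P_cr·L_e²/(π²E) = 2.919×10^4 × 312.0² / (π² × 2.89×10^7) = 9.962 in⁴
Solid square: I = a⁴/12  ⇒  a = (12I)^(1/4) = (12×9.962)^(1/4) = 3.31 in

a ≈ 3.31 in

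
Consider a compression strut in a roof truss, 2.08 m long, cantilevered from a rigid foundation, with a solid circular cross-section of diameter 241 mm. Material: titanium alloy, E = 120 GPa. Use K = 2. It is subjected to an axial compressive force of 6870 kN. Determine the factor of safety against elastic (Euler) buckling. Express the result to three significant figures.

I = πd⁴/64 = π×241⁴/64 = 1.656×10^8 mm⁴
I = 1.656×10^8 mm⁴ = 1.656×10^-4 m⁴
Effective length L_e = K·L = 2 × 2.08 = 4.160 m
P_cr = π²EI / L_e² = π² × 120×10⁹ × 1.656×10^-4 / 4.160² = 1.133×10^7 N
Factor of safety n = P_cr / P = 11333 / 6870 = 1.65

n ≈ 1.65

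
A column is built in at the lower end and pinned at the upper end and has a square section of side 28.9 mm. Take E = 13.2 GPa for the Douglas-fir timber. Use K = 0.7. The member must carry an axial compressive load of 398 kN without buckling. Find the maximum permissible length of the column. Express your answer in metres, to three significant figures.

L_max ≈ 0.197 m

I = a⁴/12 = 28.9⁴/12 = 5.813×10^4 mm⁴
I = 5.813×10^-8 m⁴
At the buckling limit P_cr = P = 3.980×10^5 N
From P_cr = π²EI/(K·L)²:  L = (1/K)·√(π²EI/P_cr) = (1/0.7)·√(π²×1.32×10^10×5.813×10^-8/3.980×10^5)
L = 0.197 m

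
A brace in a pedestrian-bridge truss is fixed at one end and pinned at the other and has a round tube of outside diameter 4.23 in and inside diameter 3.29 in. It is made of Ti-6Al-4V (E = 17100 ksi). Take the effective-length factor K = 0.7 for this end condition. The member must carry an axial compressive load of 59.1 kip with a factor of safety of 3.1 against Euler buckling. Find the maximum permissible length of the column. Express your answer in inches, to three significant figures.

d_o = 4.23 in, d_i = 3.29 in
I = π(d_o⁴ − d_i⁴)/64 = π(4.23⁴ − 3.290⁴)/64 = 9.964 in⁴
Required critical load P_cr = n·P = 3.1 × 59.1 = 183.2 kip = 1.832×10^5 lb
From P_cr = π²EI/(K·L)²:  L = (1/K)·√(π²EI/P_cr) = (1/0.7)·√(π²×1.71×10^7×9.964/1.832×10^5)
L = 137 in

L_max ≈ 137 in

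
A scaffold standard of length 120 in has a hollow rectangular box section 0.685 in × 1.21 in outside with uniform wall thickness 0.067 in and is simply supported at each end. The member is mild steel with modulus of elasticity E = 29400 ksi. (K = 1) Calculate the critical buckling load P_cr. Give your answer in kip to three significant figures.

Inner dimensions: h_i = 1.21 − 2×0.067 = 1.076 in, b_i = 0.685 − 2×0.067 = 0.5510 in
Weak-axis I_min = (h_o·b_o³ − h_i·b_i³)/12 with b_o = 0.685, b_i = 0.5510 in (shorter outer/inner sides).
I_min = (1.21×0.685³ − 1.076×0.5510³)/12 = 1.741×10^-2 in⁴
Effective length L_e = K·L = 1 × 120 = 120.0 in
P_cr = π²EI / L_e² = π² × 29400×10³ × 1.741×10^-2 / 120.0² = 350.8 lb

P_cr ≈ 0.351 kip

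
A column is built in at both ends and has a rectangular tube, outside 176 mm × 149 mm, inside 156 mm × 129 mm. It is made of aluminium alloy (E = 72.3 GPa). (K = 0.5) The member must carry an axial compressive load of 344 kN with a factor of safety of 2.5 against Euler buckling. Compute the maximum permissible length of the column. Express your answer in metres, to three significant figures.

Weak-axis I_min = (h_o·b_o³ − h_i·b_i³)/12 with b_o = 149, b_i = 129.0 mm (shorter outer/inner sides).
I_min = (176×149³ − 156.0×129.0³)/12 = 2.061×10^7 mm⁴
I = 2.061×10^-5 m⁴
Required critical load P_cr = n·P = 2.5 × 344 = 860.0 kN = 8.600×10^5 N
From P_cr = π²EI/(K·L)²:  L = (1/K)·√(π²EI/P_cr) = (1/0.5)·√(π²×7.23×10^10×2.061×10^-5/8.600×10^5)
L = 8.27 m

L_max ≈ 8.27 m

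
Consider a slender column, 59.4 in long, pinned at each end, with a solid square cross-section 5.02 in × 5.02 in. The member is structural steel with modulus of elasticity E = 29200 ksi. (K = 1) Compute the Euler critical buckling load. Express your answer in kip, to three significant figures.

P_cr ≈ 4320 kip

I = a⁴/12 = 5.02⁴/12 = 52.92 in⁴
Effective length L_e = K·L = 1 × 59.4 = 59.40 in
P_cr = π²EI / L_e² = π² × 29200×10³ × 52.92 / 59.40² = 4.323×10^6 lb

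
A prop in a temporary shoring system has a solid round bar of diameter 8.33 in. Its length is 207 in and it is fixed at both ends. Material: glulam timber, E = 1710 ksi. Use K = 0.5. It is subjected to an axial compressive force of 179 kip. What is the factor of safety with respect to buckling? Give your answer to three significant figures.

I = πd⁴/64 = π×8.33⁴/64 = 236.3 in⁴
Effective length L_e = K·L = 0.5 × 207 = 103.5 in
P_cr = π²EI / L_e² = π² × 1710×10³ × 236.3 / 103.5² = 3.724×10^5 lb
Factor of safety n = P_cr / P = 372.36 / 179 = 2.08

n ≈ 2.08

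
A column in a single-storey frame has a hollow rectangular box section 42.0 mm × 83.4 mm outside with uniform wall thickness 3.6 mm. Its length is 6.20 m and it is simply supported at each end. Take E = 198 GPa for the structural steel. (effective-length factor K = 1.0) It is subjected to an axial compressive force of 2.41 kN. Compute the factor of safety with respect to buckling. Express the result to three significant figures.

Inner dimensions: h_i = 83.4 − 2×3.6 = 76.20 mm, b_i = 42.0 − 2×3.6 = 34.80 mm
Weak-axis I_min = (h_o·b_o³ − h_i·b_i³)/12 with b_o = 42.0, b_i = 34.80 mm (shorter outer/inner sides).
I_min = (83.4×42.0³ − 76.20×34.80³)/12 = 2.473×10^5 mm⁴
I = 2.473×10^5 mm⁴ = 2.473×10^-7 m⁴
Effective length L_e = K·L = 1 × 6.20 = 6.200 m
P_cr = π²EI / L_e² = π² × 198×10⁹ × 2.473×10^-7 / 6.200² = 1.257×10^4 N
Factor of safety n = P_cr / P = 12.572 / 2.41 = 5.22

n ≈ 5.22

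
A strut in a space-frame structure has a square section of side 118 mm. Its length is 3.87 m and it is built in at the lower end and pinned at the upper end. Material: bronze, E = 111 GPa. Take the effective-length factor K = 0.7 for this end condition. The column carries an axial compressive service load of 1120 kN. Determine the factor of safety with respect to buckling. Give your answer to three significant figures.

I = a⁴/12 = 118⁴/12 = 1.616×10^7 mm⁴
I = 1.616×10^7 mm⁴ = 1.616×10^-5 m⁴
Effective length L_e = K·L = 0.7 × 3.87 = 2.709 m
P_cr = π²EI / L_e² = π² × 111×10⁹ × 1.616×10^-5 / 2.709² = 2.412×10^6 N
Factor of safety n = P_cr / P = 2411.9 / 1120 = 2.15

n ≈ 2.15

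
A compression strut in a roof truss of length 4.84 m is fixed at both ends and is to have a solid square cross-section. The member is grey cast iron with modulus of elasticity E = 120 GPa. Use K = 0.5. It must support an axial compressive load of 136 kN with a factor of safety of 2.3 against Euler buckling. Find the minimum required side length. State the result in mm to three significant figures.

a ≈ 65.6 mm

Required P_cr = n·P = 2.3 × 136 = 312.8 kN
L_e = K·L = 0.5 × 4.84 = 2.420 m
Required I = P_cr·L_e²/(π²E) = 3.128×10^5 × 2.420² / (π² × 1.20×10^11) = 1.547×10^-6 m⁴
I_req = 1.547×10^6 mm⁴
Solid square: I = a⁴/12  ⇒  a = (12I)^(1/4) = (12×1.547×10^6)^(1/4) = 65.6 mm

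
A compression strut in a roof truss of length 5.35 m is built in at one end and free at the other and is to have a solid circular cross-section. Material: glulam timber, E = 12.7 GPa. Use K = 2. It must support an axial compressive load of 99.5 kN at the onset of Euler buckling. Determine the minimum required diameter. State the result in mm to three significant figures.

L_e = K·L = 2 × 5.35 = 10.70 m
Required I = P_cr·L_e²/(π²E) = 9.950×10^4 × 10.70² / (π² × 1.27×10^10) = 9.088×10^-5 m⁴
I_req = 9.088×10^7 mm⁴
Solid circle: I = πd⁴/64  ⇒  d = (64I/π)^(1/4) = (64×9.088×10^7/π)^(1/4) = 207 mm

d ≈ 207 mm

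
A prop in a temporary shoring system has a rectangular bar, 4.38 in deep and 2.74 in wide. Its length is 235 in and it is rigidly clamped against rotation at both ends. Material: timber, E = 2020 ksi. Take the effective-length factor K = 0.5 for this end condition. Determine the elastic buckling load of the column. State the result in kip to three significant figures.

P_cr ≈ 10.8 kip

Buckling occurs about the weak axis: I_min = h·b³/12 with b = 2.74 in (the shorter side).
I_min = 4.38×2.74³/12 = 7.508 in⁴
Effective length L_e = K·L = 0.5 × 235 = 117.5 in
P_cr = π²EI / L_e² = π² × 2020×10³ × 7.508 / 117.5² = 1.084×10^4 lb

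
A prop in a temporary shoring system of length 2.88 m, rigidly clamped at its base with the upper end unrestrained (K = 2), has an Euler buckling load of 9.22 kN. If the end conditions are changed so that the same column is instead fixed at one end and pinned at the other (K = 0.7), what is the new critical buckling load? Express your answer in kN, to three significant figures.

P_cr ≈ 75.3 kN

P_cr ∝ 1/K², so P_cr,new = P_cr,old × (K_old/K_new)² = 9.22 × (2/0.7)²
= 9.22 × 8.163 = 75.3 kN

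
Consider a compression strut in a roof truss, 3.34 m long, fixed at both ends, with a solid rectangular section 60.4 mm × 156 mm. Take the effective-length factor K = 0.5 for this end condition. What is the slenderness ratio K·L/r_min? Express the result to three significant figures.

λ ≈ 95.8

Buckling occurs about the weak axis: I_min = h·b³/12 with b = 60.4 mm (the shorter side).
I_min = 156×60.4³/12 = 2.865×10^6 mm⁴
A = 9.422×10^3 mm²;  r_min = √(I/A) = √(2.865×10^6/9.422×10^3) = 17.44 mm
L_e = K·L = 0.5 × 3.34 m = 1.670 m = 1670.0 mm
λ = L_e / r_min = 1670.0 / 17.44 = 95.8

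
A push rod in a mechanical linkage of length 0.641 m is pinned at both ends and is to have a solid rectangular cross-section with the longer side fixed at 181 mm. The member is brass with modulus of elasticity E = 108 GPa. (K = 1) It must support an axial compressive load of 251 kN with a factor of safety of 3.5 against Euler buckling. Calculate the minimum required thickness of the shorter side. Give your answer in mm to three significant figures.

b ≈ 28.2 mm

Required P_cr = n·P = 3.5 × 251 = 878.5 kN
L_e = K·L = 1 × 0.641 = 0.6410 m
Required I = P_cr·L_e²/(π²E) = 8.785×10^5 × 0.6410² / (π² × 1.08×10^11) = 3.386×10^-7 m⁴
I_req = 3.386×10^5 mm⁴
Rectangle, weak axis: I_min = h·b³/12 with h = 181 mm fixed  ⇒  b = (12I/h)^(1/3) = 28.2 mm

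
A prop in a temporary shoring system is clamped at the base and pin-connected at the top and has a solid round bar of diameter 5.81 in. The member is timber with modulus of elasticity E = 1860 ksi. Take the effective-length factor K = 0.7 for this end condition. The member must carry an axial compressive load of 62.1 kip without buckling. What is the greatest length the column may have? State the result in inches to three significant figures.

L_max ≈ 184 in

I = πd⁴/64 = π×5.81⁴/64 = 55.93 in⁴
At the buckling limit P_cr = P = 6.210×10^4 lb
From P_cr = π²EI/(K·L)²:  L = (1/K)·√(π²EI/P_cr) = (1/0.7)·√(π²×1.86×10^6×55.93/6.210×10^4)
L = 184 in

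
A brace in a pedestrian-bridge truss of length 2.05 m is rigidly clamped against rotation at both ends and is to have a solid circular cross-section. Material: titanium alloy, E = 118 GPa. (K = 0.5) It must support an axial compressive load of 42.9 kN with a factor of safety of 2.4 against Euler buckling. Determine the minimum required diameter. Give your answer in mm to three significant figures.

Required P_cr = n·P = 2.4 × 42.9 = 103.0 kN
L_e = K·L = 0.5 × 2.05 = 1.025 m
Required I = P_cr·L_e²/(π²E) = 1.030×10^5 × 1.025² / (π² × 1.18×10^11) = 9.288×10^-8 m⁴
I_req = 9.288×10^4 mm⁴
Solid circle: I = πd⁴/64  ⇒  d = (64I/π)^(1/4) = (64×9.288×10^4/π)^(1/4) = 37.1 mm

d ≈ 37.1 mm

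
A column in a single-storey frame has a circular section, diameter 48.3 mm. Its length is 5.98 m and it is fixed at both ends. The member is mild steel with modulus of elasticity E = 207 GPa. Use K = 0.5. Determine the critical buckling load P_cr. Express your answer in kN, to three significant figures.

I = πd⁴/64 = π×48.3⁴/64 = 2.672×10^5 mm⁴
I = 2.672×10^5 mm⁴ = 2.672×10^-7 m⁴
Effective length L_e = K·L = 0.5 × 5.98 = 2.990 m
P_cr = π²EI / L_e² = π² × 207×10⁹ × 2.672×10^-7 / 2.990² = 6.105×10^4 N

P_cr ≈ 61.1 kN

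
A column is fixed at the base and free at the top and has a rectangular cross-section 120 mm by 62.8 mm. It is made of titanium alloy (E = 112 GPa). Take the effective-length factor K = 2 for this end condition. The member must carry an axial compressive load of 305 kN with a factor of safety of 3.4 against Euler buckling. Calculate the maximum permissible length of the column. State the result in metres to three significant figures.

Buckling occurs about the weak axis: I_min = h·b³/12 with b = 62.8 mm (the shorter side).
I_min = 120×62.8³/12 = 2.477×10^6 mm⁴
I = 2.477×10^-6 m⁴
Required critical load P_cr = n·P = 3.4 × 305 = 1037 kN = 1.037×10^6 N
From P_cr = π²EI/(K·L)²:  L = (1/K)·√(π²EI/P_cr) = (1/2)·√(π²×1.12×10^11×2.477×10^-6/1.037×10^6)
L = 0.812 m

L_max ≈ 0.812 m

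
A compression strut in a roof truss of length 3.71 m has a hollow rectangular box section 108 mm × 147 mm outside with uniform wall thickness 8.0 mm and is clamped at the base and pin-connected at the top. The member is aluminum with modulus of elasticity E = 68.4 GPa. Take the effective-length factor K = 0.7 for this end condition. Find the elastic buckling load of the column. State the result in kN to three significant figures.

Inner dimensions: h_i = 147 − 2×8.0 = 131.0 mm, b_i = 108 − 2×8.0 = 92.00 mm
Weak-axis I_min = (h_o·b_o³ − h_i·b_i³)/12 with b_o = 108, b_i = 92.00 mm (shorter outer/inner sides).
I_min = (147×108³ − 131.0×92.00³)/12 = 6.931×10^6 mm⁴
I = 6.931×10^6 mm⁴ = 6.931×10^-6 m⁴
Effective length L_e = K·L = 0.7 × 3.71 = 2.597 m
P_cr = π²EI / L_e² = π² × 68.4×10⁹ × 6.931×10^-6 / 2.597² = 6.937×10^5 N

P_cr ≈ 694 kN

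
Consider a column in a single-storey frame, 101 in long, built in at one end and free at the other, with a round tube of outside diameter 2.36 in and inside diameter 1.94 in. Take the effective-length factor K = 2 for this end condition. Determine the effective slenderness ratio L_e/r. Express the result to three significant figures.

λ ≈ 264

d_o = 2.36 in, d_i = 1.94 in
I = π(d_o⁴ − d_i⁴)/64 = π(2.36⁴ − 1.940⁴)/64 = 0.8274 in⁴
A = 1.418 in²;  r_min = √(I/A) = √(0.8274/1.418) = 0.7638 in
L_e = K·L = 2 × 101 = 202.0 in
λ = L_e / r_min = 202.00 / 0.7638 = 264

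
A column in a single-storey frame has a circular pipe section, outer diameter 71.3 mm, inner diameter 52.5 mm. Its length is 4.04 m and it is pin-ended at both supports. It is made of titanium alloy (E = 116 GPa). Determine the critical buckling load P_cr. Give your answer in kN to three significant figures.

P_cr ≈ 62.8 kN

d_o = 71.3 mm, d_i = 52.5 mm
I = π(d_o⁴ − d_i⁴)/64 = π(71.3⁴ − 52.50⁴)/64 = 8.957×10^5 mm⁴
I = 8.957×10^5 mm⁴ = 8.957×10^-7 m⁴
Effective length L_e = K·L = 1 × 4.04 = 4.040 m
P_cr = π²EI / L_e² = π² × 116×10⁹ × 8.957×10^-7 / 4.040² = 6.283×10^4 N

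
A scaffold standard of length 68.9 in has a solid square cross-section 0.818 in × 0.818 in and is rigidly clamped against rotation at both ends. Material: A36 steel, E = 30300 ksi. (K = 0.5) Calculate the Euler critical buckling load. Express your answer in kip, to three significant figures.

I = a⁴/12 = 0.818⁴/12 = 3.731×10^-2 in⁴
Effective length L_e = K·L = 0.5 × 68.9 = 34.45 in
P_cr = π²EI / L_e² = π² × 30300×10³ × 3.731×10^-2 / 34.45² = 9.401×10^3 lb

P_cr ≈ 9.40 kip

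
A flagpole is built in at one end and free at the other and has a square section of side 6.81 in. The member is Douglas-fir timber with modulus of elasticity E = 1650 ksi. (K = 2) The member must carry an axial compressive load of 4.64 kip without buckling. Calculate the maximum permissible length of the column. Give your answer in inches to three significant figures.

L_max ≈ 397 in

I = a⁴/12 = 6.81⁴/12 = 179.2 in⁴
At the buckling limit P_cr = P = 4.640×10^3 lb
From P_cr = π²EI/(K·L)²:  L = (1/K)·√(π²EI/P_cr) = (1/2)·√(π²×1.65×10^6×179.2/4.640×10^3)
L = 397 in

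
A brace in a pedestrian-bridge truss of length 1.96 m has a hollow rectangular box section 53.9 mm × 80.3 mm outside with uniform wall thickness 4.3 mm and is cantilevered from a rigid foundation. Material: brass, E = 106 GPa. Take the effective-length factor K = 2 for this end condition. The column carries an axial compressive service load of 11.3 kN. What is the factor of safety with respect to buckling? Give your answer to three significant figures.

Inner dimensions: h_i = 80.3 − 2×4.3 = 71.70 mm, b_i = 53.9 − 2×4.3 = 45.30 mm
Weak-axis I_min = (h_o·b_o³ − h_i·b_i³)/12 with b_o = 53.9, b_i = 45.30 mm (shorter outer/inner sides).
I_min = (80.3×53.9³ − 71.70×45.30³)/12 = 4.924×10^5 mm⁴
I = 4.924×10^5 mm⁴ = 4.924×10^-7 m⁴
Effective length L_e = K·L = 2 × 1.96 = 3.920 m
P_cr = π²EI / L_e² = π² × 106×10⁹ × 4.924×10^-7 / 3.920² = 3.352×10^4 N
Factor of safety n = P_cr / P = 33.525 / 11.3 = 2.97

n ≈ 2.97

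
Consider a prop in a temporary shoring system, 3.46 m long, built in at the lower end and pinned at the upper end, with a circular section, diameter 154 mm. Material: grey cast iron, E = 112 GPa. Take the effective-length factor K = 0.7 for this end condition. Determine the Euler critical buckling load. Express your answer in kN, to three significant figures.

P_cr ≈ 5200 kN

I = πd⁴/64 = π×154⁴/64 = 2.761×10^7 mm⁴
I = 2.761×10^7 mm⁴ = 2.761×10^-5 m⁴
Effective length L_e = K·L = 0.7 × 3.46 = 2.422 m
P_cr = π²EI / L_e² = π² × 112×10⁹ × 2.761×10^-5 / 2.422² = 5.203×10^6 N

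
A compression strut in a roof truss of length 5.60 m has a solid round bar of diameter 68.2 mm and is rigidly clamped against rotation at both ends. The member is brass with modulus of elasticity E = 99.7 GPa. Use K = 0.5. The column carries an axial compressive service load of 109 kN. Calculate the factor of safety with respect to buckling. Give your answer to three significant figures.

I = πd⁴/64 = π×68.2⁴/64 = 1.062×10^6 mm⁴
I = 1.062×10^6 mm⁴ = 1.062×10^-6 m⁴
Effective length L_e = K·L = 0.5 × 5.60 = 2.800 m
P_cr = π²EI / L_e² = π² × 99.7×10⁹ × 1.062×10^-6 / 2.800² = 1.333×10^5 N
Factor of safety n = P_cr / P = 133.29 / 109 = 1.22

n ≈ 1.22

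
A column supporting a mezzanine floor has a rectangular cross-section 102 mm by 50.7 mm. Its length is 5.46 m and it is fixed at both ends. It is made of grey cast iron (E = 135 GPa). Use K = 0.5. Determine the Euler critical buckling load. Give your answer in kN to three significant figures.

Buckling occurs about the weak axis: I_min = h·b³/12 with b = 50.7 mm (the shorter side).
I_min = 102×50.7³/12 = 1.108×10^6 mm⁴
I = 1.108×10^6 mm⁴ = 1.108×10^-6 m⁴
Effective length L_e = K·L = 0.5 × 5.46 = 2.730 m
P_cr = π²EI / L_e² = π² × 135×10⁹ × 1.108×10^-6 / 2.730² = 1.980×10^5 N

P_cr ≈ 198 kN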